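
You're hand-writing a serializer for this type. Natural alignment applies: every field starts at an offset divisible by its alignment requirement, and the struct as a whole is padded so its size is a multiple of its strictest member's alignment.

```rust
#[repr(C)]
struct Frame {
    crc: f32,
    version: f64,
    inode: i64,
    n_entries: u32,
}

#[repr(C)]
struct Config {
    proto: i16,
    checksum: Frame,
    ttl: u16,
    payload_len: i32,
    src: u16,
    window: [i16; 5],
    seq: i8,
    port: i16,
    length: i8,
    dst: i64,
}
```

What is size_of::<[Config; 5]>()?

Frame: @0: crc [4B, align 4] → 4; +4 pad (align 8); @8: version [8B, align 8] → 16; @16: inode [8B, align 8] → 24; @24: n_entries [4B, align 4] → 28; +4 tail pad (align 8); size 32, align 8
@0: proto [2B, align 2] → 2
+6 pad (align 8)
@8: checksum [32B, align 8] → 40
@40: ttl [2B, align 2] → 42
+2 pad (align 4)
@44: payload_len [4B, align 4] → 48
@48: src [2B, align 2] → 50
@50: window [10B, align 2] → 60
@60: seq [1B, align 1] → 61
+1 pad (align 2)
@62: port [2B, align 2] → 64
@64: length [1B, align 1] → 65
+7 pad (align 8)
@72: dst [8B, align 8] → 80
size 80, align 8
array of 5: 5 × 80 = 400

400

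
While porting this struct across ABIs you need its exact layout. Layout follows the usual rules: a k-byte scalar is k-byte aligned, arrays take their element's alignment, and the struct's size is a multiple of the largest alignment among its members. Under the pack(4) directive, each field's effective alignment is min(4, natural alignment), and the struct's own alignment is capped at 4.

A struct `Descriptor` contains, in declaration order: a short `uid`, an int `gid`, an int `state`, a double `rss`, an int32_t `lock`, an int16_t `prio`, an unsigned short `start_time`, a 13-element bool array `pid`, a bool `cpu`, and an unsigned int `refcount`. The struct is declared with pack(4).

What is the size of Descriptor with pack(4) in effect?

48

@0: uid [2B, align 2] → 2
+2 pad (align 4)
@4: gid [4B, align 4] → 8
@8: state [4B, align 4] → 12
@12: rss [8B, align 4] → 20
@20: lock [4B, align 4] → 24
@24: prio [2B, align 2] → 26
@26: start_time [2B, align 2] → 28
@28: pid [13B, align 1] → 41
@41: cpu [1B, align 1] → 42
+2 pad (align 4)
@44: refcount [4B, align 4] → 48
size 48, align 4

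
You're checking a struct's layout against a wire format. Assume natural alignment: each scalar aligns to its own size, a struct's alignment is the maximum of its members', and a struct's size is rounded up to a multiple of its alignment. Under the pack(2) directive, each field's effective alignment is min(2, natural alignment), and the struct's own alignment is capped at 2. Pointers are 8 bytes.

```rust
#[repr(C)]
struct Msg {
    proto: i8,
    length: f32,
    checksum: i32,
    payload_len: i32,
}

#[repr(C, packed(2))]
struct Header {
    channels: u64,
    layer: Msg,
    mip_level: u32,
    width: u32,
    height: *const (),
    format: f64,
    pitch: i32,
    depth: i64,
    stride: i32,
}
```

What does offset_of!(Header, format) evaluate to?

Msg: proto at 0 (size 1, align 1) → ends 1; pad 3 to align 4 for length; length at 4 (size 4, align 4) → ends 8; checksum at 8 (size 4, align 4) → ends 12; payload_len at 12 (size 4, align 4) → ends 16; total 16 bytes, alignment 4
channels at 0 (size 8, align 2) → ends 8
layer at 8 (size 16, align 2) → ends 24
mip_level at 24 (size 4, align 2) → ends 28
width at 28 (size 4, align 2) → ends 32
height at 32 (size 8, align 2) → ends 40
format at 40 (size 8, align 2) → ends 48

40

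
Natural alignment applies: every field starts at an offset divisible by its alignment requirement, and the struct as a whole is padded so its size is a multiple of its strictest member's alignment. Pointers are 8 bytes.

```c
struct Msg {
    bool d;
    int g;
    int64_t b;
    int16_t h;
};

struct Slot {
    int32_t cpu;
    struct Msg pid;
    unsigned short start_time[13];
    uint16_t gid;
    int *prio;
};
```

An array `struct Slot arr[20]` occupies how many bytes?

1440

Msg: @0: d [1B, align 1] → 1; +3 pad (align 4); @4: g [4B, align 4] → 8; @8: b [8B, align 8] → 16; @16: h [2B, align 2] → 18; +6 tail pad (align 8); size 24, align 8
@0: cpu [4B, align 4] → 4
+4 pad (align 8)
@8: pid [24B, align 8] → 32
@32: start_time [26B, align 2] → 58
@58: gid [2B, align 2] → 60
+4 pad (align 8)
@64: prio [8B, align 8] → 72
size 72, align 8
array of 20: 20 × 72 = 1440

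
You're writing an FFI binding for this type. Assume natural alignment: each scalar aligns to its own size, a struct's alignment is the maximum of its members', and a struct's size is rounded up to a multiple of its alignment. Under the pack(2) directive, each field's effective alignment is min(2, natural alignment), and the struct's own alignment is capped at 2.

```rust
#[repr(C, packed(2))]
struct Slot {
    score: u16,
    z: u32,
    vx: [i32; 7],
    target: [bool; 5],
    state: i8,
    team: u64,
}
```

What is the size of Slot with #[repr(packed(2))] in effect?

48

0..2  score  (2B, 2-aligned)
2..6  z  (4B, 2-aligned)
6..34  vx  (28B, 2-aligned)
34..39  target  (5B, 1-aligned)
39..40  state  (1B, 1-aligned)
40..48  team  (8B, 2-aligned)
sizeof = 48, alignof = 2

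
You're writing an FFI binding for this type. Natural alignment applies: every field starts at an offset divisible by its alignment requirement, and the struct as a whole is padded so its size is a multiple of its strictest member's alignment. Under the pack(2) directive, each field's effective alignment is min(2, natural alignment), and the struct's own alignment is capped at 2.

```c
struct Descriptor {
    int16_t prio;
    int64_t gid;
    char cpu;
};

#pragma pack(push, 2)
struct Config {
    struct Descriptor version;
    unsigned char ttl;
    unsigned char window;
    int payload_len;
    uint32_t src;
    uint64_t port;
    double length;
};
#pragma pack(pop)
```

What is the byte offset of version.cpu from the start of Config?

16

Descriptor: 0..2  prio  (2B, 2-aligned); 2..8  -- padding (6B); 8..16  gid  (8B, 8-aligned); 16..17  cpu  (1B, 1-aligned); 17..24  -- tail padding (7B); sizeof = 24, alignof = 8
0..24  version  (24B, 2-aligned)
within Descriptor: cpu at 16
0 + 16 = 16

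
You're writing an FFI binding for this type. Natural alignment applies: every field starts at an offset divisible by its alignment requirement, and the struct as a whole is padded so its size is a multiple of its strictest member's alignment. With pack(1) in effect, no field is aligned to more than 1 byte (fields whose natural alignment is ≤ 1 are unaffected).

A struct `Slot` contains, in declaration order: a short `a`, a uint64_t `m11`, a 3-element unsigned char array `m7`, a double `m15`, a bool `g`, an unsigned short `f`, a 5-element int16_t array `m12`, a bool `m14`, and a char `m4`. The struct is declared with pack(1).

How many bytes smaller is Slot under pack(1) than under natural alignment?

natural layout:
  a at 0 (size 2, align 2) → ends 2
  pad 6 to align 8 for m11
  m11 at 8 (size 8, align 8) → ends 16
  m7 at 16 (size 3, align 1) → ends 19
  pad 5 to align 8 for m15
  m15 at 24 (size 8, align 8) → ends 32
  g at 32 (size 1, align 1) → ends 33
  pad 1 to align 2 for f
  f at 34 (size 2, align 2) → ends 36
  m12 at 36 (size 10, align 2) → ends 46
  m14 at 46 (size 1, align 1) → ends 47
  m4 at 47 (size 1, align 1) → ends 48
  total 48 bytes, alignment 8
packed(1) layout:
  a at 0 (size 2, align 1) → ends 2
  m11 at 2 (size 8, align 1) → ends 10
  m7 at 10 (size 3, align 1) → ends 13
  m15 at 13 (size 8, align 1) → ends 21
  g at 21 (size 1, align 1) → ends 22
  f at 22 (size 2, align 1) → ends 24
  m12 at 24 (size 10, align 1) → ends 34
  m14 at 34 (size 1, align 1) → ends 35
  m4 at 35 (size 1, align 1) → ends 36
  total 36 bytes, alignment 1
48 − 36 = 12

12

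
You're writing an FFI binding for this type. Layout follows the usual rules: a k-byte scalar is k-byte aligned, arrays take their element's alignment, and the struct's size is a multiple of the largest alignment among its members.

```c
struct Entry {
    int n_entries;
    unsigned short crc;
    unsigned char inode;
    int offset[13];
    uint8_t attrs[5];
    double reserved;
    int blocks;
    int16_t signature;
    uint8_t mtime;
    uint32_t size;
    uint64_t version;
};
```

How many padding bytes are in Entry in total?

13

n_entries at 0 (size 4, align 4) → ends 4
crc at 4 (size 2, align 2) → ends 6
inode at 6 (size 1, align 1) → ends 7
pad 1 to align 4 for offset
offset at 8 (size 52, align 4) → ends 60
attrs at 60 (size 5, align 1) → ends 65
pad 7 to align 8 for reserved
reserved at 72 (size 8, align 8) → ends 80
blocks at 80 (size 4, align 4) → ends 84
signature at 84 (size 2, align 2) → ends 86
mtime at 86 (size 1, align 1) → ends 87
pad 1 to align 4 for size
size at 88 (size 4, align 4) → ends 92
pad 4 to align 8 for version
version at 96 (size 8, align 8) → ends 104
total 104 bytes, alignment 8
data bytes 91, size 104 → padding 13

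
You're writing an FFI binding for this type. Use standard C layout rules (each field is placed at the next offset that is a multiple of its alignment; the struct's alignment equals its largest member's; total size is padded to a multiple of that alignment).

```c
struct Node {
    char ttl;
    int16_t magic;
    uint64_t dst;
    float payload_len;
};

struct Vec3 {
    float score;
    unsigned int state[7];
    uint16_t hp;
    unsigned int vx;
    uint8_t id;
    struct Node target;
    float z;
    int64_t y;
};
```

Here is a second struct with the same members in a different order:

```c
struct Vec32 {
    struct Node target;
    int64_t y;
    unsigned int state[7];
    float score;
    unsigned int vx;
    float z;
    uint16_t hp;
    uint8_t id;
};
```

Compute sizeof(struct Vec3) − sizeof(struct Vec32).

Node: @0: ttl [1B, align 1] → 1; +1 pad (align 2); @2: magic [2B, align 2] → 4; +4 pad (align 8); @8: dst [8B, align 8] → 16; @16: payload_len [4B, align 4] → 20; +4 tail pad (align 8); size 24, align 8
@0: score [4B, align 4] → 4
@4: state [28B, align 4] → 32
@32: hp [2B, align 2] → 34
+2 pad (align 4)
@36: vx [4B, align 4] → 40
@40: id [1B, align 1] → 41
+7 pad (align 8)
@48: target [24B, align 8] → 72
@72: z [4B, align 4] → 76
+4 pad (align 8)
@80: y [8B, align 8] → 88
size 88, align 8
— Vec32 —
@0: target [24B, align 8] → 24
@24: y [8B, align 8] → 32
@32: state [28B, align 4] → 60
@60: score [4B, align 4] → 64
@64: vx [4B, align 4] → 68
@68: z [4B, align 4] → 72
@72: hp [2B, align 2] → 74
@74: id [1B, align 1] → 75
+5 tail pad (align 8)
size 80, align 8
88 − 80 = 8

8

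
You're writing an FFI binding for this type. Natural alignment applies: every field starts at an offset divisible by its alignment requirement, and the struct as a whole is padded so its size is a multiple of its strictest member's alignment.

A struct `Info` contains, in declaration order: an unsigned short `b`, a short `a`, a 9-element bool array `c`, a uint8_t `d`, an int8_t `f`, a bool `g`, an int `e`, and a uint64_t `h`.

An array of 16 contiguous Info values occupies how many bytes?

512

0..2  b  (2B, 2-aligned)
2..4  a  (2B, 2-aligned)
4..13  c  (9B, 1-aligned)
13..14  d  (1B, 1-aligned)
14..15  f  (1B, 1-aligned)
15..16  g  (1B, 1-aligned)
16..20  e  (4B, 4-aligned)
20..24  -- padding (4B)
24..32  h  (8B, 8-aligned)
sizeof = 32, alignof = 8
array of 16: 16 × 32 = 512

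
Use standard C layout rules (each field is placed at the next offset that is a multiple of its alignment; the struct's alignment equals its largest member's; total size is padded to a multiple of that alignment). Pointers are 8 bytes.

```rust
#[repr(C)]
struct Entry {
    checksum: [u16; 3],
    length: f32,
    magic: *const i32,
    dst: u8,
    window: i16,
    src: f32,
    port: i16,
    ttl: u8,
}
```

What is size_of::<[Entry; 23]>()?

checksum at 0 (size 6, align 2) → ends 6
pad 2 to align 4 for length
length at 8 (size 4, align 4) → ends 12
pad 4 to align 8 for magic
magic at 16 (size 8, align 8) → ends 24
dst at 24 (size 1, align 1) → ends 25
pad 1 to align 2 for window
window at 26 (size 2, align 2) → ends 28
src at 28 (size 4, align 4) → ends 32
port at 32 (size 2, align 2) → ends 34
ttl at 34 (size 1, align 1) → ends 35
tail pad 5 to reach multiple of 8
total 40 bytes, alignment 8
array of 23: 23 × 40 = 920

920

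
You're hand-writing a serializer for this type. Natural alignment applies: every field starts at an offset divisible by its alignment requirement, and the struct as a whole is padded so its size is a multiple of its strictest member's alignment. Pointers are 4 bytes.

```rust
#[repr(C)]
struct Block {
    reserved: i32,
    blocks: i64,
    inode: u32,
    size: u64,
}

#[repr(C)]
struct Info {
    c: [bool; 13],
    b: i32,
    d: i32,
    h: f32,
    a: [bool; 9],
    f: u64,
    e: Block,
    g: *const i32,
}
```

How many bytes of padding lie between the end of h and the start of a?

Block: reserved at 0 (size 4, align 4) → ends 4; pad 4 to align 8 for blocks; blocks at 8 (size 8, align 8) → ends 16; inode at 16 (size 4, align 4) → ends 20; pad 4 to align 8 for size; size at 24 (size 8, align 8) → ends 32; total 32 bytes, alignment 8
c at 0 (size 13, align 1) → ends 13
pad 3 to align 4 for b
b at 16 (size 4, align 4) → ends 20
d at 20 (size 4, align 4) → ends 24
h at 24 (size 4, align 4) → ends 28
a at 28 (size 9, align 1) → ends 37

0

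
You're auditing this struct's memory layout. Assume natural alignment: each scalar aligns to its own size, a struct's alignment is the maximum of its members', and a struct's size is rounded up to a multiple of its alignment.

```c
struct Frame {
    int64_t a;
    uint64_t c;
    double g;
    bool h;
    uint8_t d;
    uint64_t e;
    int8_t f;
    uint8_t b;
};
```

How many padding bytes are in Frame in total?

a at 0 (size 8, align 8) → ends 8
c at 8 (size 8, align 8) → ends 16
g at 16 (size 8, align 8) → ends 24
h at 24 (size 1, align 1) → ends 25
d at 25 (size 1, align 1) → ends 26
pad 6 to align 8 for e
e at 32 (size 8, align 8) → ends 40
f at 40 (size 1, align 1) → ends 41
b at 41 (size 1, align 1) → ends 42
tail pad 6 to reach multiple of 8
total 48 bytes, alignment 8
data bytes 36, size 48 → padding 12

12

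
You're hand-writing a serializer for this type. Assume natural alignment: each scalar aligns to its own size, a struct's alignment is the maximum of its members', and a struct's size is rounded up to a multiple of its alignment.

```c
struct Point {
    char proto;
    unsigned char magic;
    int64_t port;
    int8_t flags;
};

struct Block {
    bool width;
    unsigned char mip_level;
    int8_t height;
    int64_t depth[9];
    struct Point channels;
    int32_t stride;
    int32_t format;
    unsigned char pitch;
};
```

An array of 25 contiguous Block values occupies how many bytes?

3000

Point: proto at 0 (size 1, align 1) → ends 1; magic at 1 (size 1, align 1) → ends 2; pad 6 to align 8 for port; port at 8 (size 8, align 8) → ends 16; flags at 16 (size 1, align 1) → ends 17; tail pad 7 to reach multiple of 8; total 24 bytes, alignment 8
width at 0 (size 1, align 1) → ends 1
mip_level at 1 (size 1, align 1) → ends 2
height at 2 (size 1, align 1) → ends 3
pad 5 to align 8 for depth
depth at 8 (size 72, align 8) → ends 80
channels at 80 (size 24, align 8) → ends 104
stride at 104 (size 4, align 4) → ends 108
format at 108 (size 4, align 4) → ends 112
pitch at 112 (size 1, align 1) → ends 113
tail pad 7 to reach multiple of 8
total 120 bytes, alignment 8
array of 25: 25 × 120 = 3000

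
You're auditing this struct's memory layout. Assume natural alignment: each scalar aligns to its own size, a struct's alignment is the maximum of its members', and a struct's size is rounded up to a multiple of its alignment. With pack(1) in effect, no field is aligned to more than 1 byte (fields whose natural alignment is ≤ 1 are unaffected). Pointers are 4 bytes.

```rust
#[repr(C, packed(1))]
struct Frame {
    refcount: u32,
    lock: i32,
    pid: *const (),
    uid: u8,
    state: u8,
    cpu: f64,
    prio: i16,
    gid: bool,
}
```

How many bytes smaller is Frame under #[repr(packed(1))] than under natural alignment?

natural layout:
  refcount at 0 (size 4, align 4) → ends 4
  lock at 4 (size 4, align 4) → ends 8
  pid at 8 (size 4, align 4) → ends 12
  uid at 12 (size 1, align 1) → ends 13
  state at 13 (size 1, align 1) → ends 14
  pad 2 to align 8 for cpu
  cpu at 16 (size 8, align 8) → ends 24
  prio at 24 (size 2, align 2) → ends 26
  gid at 26 (size 1, align 1) → ends 27
  tail pad 5 to reach multiple of 8
  total 32 bytes, alignment 8
packed(1) layout:
  refcount at 0 (size 4, align 1) → ends 4
  lock at 4 (size 4, align 1) → ends 8
  pid at 8 (size 4, align 1) → ends 12
  uid at 12 (size 1, align 1) → ends 13
  state at 13 (size 1, align 1) → ends 14
  cpu at 14 (size 8, align 1) → ends 22
  prio at 22 (size 2, align 1) → ends 24
  gid at 24 (size 1, align 1) → ends 25
  total 25 bytes, alignment 1
32 − 25 = 7

7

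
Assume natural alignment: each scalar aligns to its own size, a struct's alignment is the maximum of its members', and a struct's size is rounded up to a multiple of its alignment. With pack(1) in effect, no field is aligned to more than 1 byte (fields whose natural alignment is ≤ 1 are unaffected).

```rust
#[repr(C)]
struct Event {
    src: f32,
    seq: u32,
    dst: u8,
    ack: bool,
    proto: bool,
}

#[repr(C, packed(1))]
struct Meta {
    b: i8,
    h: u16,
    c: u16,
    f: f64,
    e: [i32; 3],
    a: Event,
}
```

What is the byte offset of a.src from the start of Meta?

Event: @0: src [4B, align 4] → 4; @4: seq [4B, align 4] → 8; @8: dst [1B, align 1] → 9; @9: ack [1B, align 1] → 10; @10: proto [1B, align 1] → 11; +1 tail pad (align 4); size 12, align 4
@0: b [1B, align 1] → 1
@1: h [2B, align 1] → 3
@3: c [2B, align 1] → 5
@5: f [8B, align 1] → 13
@13: e [12B, align 1] → 25
@25: a [12B, align 1] → 37
within Event: src at 0
25 + 0 = 25

25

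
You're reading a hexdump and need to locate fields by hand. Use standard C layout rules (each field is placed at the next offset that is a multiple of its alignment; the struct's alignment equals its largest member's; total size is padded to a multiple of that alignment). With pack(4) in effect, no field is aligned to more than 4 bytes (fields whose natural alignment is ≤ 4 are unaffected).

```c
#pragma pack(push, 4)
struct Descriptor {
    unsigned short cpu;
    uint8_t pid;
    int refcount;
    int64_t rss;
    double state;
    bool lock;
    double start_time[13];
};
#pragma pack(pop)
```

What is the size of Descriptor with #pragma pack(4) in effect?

132

cpu at 0 (size 2, align 2) → ends 2
pid at 2 (size 1, align 1) → ends 3
pad 1 to align 4 for refcount
refcount at 4 (size 4, align 4) → ends 8
rss at 8 (size 8, align 4) → ends 16
state at 16 (size 8, align 4) → ends 24
lock at 24 (size 1, align 1) → ends 25
pad 3 to align 4 for start_time
start_time at 28 (size 104, align 4) → ends 132
total 132 bytes, alignment 4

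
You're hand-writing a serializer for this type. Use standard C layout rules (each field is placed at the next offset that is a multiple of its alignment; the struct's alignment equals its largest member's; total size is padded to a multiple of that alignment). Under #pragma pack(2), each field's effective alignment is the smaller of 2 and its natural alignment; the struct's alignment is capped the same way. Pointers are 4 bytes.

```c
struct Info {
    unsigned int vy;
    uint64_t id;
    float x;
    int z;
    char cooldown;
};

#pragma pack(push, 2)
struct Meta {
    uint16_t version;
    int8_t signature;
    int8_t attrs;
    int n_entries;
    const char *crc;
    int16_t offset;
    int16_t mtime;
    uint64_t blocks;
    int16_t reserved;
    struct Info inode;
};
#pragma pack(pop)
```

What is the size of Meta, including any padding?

58 bytes

Info: vy at 0 (size 4, align 4) → ends 4; pad 4 to align 8 for id; id at 8 (size 8, align 8) → ends 16; x at 16 (size 4, align 4) → ends 20; z at 20 (size 4, align 4) → ends 24; cooldown at 24 (size 1, align 1) → ends 25; tail pad 7 to reach multiple of 8; total 32 bytes, alignment 8
version at 0 (size 2, align 2) → ends 2
signature at 2 (size 1, align 1) → ends 3
attrs at 3 (size 1, align 1) → ends 4
n_entries at 4 (size 4, align 2) → ends 8
crc at 8 (size 4, align 2) → ends 12
offset at 12 (size 2, align 2) → ends 14
mtime at 14 (size 2, align 2) → ends 16
blocks at 16 (size 8, align 2) → ends 24
reserved at 24 (size 2, align 2) → ends 26
inode at 26 (size 32, align 2) → ends 58
total 58 bytes, alignment 2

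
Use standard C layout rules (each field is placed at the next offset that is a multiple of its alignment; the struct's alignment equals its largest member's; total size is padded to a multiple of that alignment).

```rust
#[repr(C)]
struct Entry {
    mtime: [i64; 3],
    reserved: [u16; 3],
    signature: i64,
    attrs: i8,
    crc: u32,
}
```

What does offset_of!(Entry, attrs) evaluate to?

40

mtime at 0 (size 24, align 8) → ends 24
reserved at 24 (size 6, align 2) → ends 30
pad 2 to align 8 for signature
signature at 32 (size 8, align 8) → ends 40
attrs at 40 (size 1, align 1) → ends 41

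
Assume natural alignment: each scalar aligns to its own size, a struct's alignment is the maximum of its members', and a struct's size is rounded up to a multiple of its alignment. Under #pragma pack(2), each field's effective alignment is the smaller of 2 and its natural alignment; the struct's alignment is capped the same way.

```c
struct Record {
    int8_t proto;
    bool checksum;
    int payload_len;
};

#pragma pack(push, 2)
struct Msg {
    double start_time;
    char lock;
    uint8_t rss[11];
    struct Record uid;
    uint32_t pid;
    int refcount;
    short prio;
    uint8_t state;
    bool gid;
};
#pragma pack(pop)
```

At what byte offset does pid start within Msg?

Record: 0..1  proto  (1B, 1-aligned); 1..2  checksum  (1B, 1-aligned); 2..4  -- padding (2B); 4..8  payload_len  (4B, 4-aligned); sizeof = 8, alignof = 4
0..8  start_time  (8B, 2-aligned)
8..9  lock  (1B, 1-aligned)
9..20  rss  (11B, 1-aligned)
20..28  uid  (8B, 2-aligned)
28..32  pid  (4B, 2-aligned)

28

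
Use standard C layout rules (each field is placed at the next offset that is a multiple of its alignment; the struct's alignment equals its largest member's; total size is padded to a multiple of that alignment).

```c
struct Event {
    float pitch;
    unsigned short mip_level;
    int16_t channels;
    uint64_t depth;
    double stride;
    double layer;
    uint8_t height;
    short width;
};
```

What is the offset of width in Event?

0..4  pitch  (4B, 4-aligned)
4..6  mip_level  (2B, 2-aligned)
6..8  channels  (2B, 2-aligned)
8..16  depth  (8B, 8-aligned)
16..24  stride  (8B, 8-aligned)
24..32  layer  (8B, 8-aligned)
32..33  height  (1B, 1-aligned)
33..34  -- padding (1B)
34..36  width  (2B, 2-aligned)

34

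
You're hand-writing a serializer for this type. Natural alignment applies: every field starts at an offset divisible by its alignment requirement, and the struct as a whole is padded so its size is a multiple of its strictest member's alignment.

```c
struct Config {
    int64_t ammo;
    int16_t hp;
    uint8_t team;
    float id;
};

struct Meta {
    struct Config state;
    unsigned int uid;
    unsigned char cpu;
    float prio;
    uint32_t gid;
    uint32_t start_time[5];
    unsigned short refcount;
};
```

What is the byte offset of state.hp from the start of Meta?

8

Config: ammo at 0 (size 8, align 8) → ends 8; hp at 8 (size 2, align 2) → ends 10; team at 10 (size 1, align 1) → ends 11; pad 1 to align 4 for id; id at 12 (size 4, align 4) → ends 16; total 16 bytes, alignment 8
state at 0 (size 16, align 8) → ends 16
within Config: hp at 8
0 + 8 = 8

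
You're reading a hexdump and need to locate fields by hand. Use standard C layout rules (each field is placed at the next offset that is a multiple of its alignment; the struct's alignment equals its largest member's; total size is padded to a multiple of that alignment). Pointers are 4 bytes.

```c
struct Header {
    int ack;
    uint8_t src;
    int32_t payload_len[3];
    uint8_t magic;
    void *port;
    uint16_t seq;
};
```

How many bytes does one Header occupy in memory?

0..4  ack  (4B, 4-aligned)
4..5  src  (1B, 1-aligned)
5..8  -- padding (3B)
8..20  payload_len  (12B, 4-aligned)
20..21  magic  (1B, 1-aligned)
21..24  -- padding (3B)
24..28  port  (4B, 4-aligned)
28..30  seq  (2B, 2-aligned)
30..32  -- tail padding (2B)
sizeof = 32, alignof = 4

32 bytes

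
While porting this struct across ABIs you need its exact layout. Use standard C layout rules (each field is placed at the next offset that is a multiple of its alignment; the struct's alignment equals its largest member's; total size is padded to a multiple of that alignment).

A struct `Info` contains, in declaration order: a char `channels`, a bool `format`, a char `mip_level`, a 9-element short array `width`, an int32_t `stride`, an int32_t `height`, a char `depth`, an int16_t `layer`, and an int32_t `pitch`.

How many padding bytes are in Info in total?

channels at 0 (size 1, align 1) → ends 1
format at 1 (size 1, align 1) → ends 2
mip_level at 2 (size 1, align 1) → ends 3
pad 1 to align 2 for width
width at 4 (size 18, align 2) → ends 22
pad 2 to align 4 for stride
stride at 24 (size 4, align 4) → ends 28
height at 28 (size 4, align 4) → ends 32
depth at 32 (size 1, align 1) → ends 33
pad 1 to align 2 for layer
layer at 34 (size 2, align 2) → ends 36
pitch at 36 (size 4, align 4) → ends 40
total 40 bytes, alignment 4
data bytes 36, size 40 → padding 4

4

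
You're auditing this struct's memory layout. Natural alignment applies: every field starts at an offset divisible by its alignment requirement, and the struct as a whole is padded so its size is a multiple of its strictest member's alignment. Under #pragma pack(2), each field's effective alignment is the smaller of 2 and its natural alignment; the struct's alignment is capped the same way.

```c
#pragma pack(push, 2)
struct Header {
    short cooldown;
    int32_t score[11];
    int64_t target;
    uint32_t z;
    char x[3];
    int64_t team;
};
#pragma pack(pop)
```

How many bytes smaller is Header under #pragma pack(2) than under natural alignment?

2

natural layout:
  cooldown at 0 (size 2, align 2) → ends 2
  pad 2 to align 4 for score
  score at 4 (size 44, align 4) → ends 48
  target at 48 (size 8, align 8) → ends 56
  z at 56 (size 4, align 4) → ends 60
  x at 60 (size 3, align 1) → ends 63
  pad 1 to align 8 for team
  team at 64 (size 8, align 8) → ends 72
  total 72 bytes, alignment 8
packed(2) layout:
  cooldown at 0 (size 2, align 2) → ends 2
  score at 2 (size 44, align 2) → ends 46
  target at 46 (size 8, align 2) → ends 54
  z at 54 (size 4, align 2) → ends 58
  x at 58 (size 3, align 1) → ends 61
  pad 1 to align 2 for team
  team at 62 (size 8, align 2) → ends 70
  total 70 bytes, alignment 2
72 − 70 = 2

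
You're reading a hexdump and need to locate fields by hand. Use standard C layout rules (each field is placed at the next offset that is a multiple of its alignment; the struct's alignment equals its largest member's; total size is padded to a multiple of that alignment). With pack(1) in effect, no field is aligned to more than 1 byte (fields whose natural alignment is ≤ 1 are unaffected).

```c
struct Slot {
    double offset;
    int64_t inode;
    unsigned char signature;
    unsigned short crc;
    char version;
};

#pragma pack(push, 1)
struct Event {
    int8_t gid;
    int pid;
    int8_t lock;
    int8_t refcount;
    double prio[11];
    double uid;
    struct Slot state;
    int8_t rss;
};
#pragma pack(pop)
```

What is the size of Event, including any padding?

Slot: @0: offset [8B, align 8] → 8; @8: inode [8B, align 8] → 16; @16: signature [1B, align 1] → 17; +1 pad (align 2); @18: crc [2B, align 2] → 20; @20: version [1B, align 1] → 21; +3 tail pad (align 8); size 24, align 8
@0: gid [1B, align 1] → 1
@1: pid [4B, align 1] → 5
@5: lock [1B, align 1] → 6
@6: refcount [1B, align 1] → 7
@7: prio [88B, align 1] → 95
@95: uid [8B, align 1] → 103
@103: state [24B, align 1] → 127
@127: rss [1B, align 1] → 128
size 128, align 1

128 bytes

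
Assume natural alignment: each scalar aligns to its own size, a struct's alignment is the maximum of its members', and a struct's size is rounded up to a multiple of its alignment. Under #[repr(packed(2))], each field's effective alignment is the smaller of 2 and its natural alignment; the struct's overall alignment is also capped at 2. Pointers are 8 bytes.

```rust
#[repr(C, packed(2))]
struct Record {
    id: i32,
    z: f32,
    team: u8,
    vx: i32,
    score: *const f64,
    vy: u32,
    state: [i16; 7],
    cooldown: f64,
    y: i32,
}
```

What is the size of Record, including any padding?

id at 0 (size 4, align 2) → ends 4
z at 4 (size 4, align 2) → ends 8
team at 8 (size 1, align 1) → ends 9
pad 1 to align 2 for vx
vx at 10 (size 4, align 2) → ends 14
score at 14 (size 8, align 2) → ends 22
vy at 22 (size 4, align 2) → ends 26
state at 26 (size 14, align 2) → ends 40
cooldown at 40 (size 8, align 2) → ends 48
y at 48 (size 4, align 2) → ends 52
total 52 bytes, alignment 2

52 bytes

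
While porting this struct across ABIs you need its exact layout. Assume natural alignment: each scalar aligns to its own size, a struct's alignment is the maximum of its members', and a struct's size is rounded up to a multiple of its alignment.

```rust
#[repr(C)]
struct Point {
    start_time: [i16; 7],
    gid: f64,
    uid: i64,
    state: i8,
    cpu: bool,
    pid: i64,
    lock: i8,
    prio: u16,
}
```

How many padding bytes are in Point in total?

0..14  start_time  (14B, 2-aligned)
14..16  -- padding (2B)
16..24  gid  (8B, 8-aligned)
24..32  uid  (8B, 8-aligned)
32..33  state  (1B, 1-aligned)
33..34  cpu  (1B, 1-aligned)
34..40  -- padding (6B)
40..48  pid  (8B, 8-aligned)
48..49  lock  (1B, 1-aligned)
49..50  -- padding (1B)
50..52  prio  (2B, 2-aligned)
52..56  -- tail padding (4B)
sizeof = 56, alignof = 8
data bytes 43, size 56 → padding 13

13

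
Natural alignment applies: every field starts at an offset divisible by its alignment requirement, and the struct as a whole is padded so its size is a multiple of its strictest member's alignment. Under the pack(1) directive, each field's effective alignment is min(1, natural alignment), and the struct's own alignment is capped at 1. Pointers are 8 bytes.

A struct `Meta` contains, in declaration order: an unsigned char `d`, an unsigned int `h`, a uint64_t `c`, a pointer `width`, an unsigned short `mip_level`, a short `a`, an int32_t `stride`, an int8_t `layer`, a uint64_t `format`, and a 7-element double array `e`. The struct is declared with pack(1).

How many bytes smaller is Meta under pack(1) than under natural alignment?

natural layout:
  d at 0 (size 1, align 1) → ends 1
  pad 3 to align 4 for h
  h at 4 (size 4, align 4) → ends 8
  c at 8 (size 8, align 8) → ends 16
  width at 16 (size 8, align 8) → ends 24
  mip_level at 24 (size 2, align 2) → ends 26
  a at 26 (size 2, align 2) → ends 28
  stride at 28 (size 4, align 4) → ends 32
  layer at 32 (size 1, align 1) → ends 33
  pad 7 to align 8 for format
  format at 40 (size 8, align 8) → ends 48
  e at 48 (size 56, align 8) → ends 104
  total 104 bytes, alignment 8
packed(1) layout:
  d at 0 (size 1, align 1) → ends 1
  h at 1 (size 4, align 1) → ends 5
  c at 5 (size 8, align 1) → ends 13
  width at 13 (size 8, align 1) → ends 21
  mip_level at 21 (size 2, align 1) → ends 23
  a at 23 (size 2, align 1) → ends 25
  stride at 25 (size 4, align 1) → ends 29
  layer at 29 (size 1, align 1) → ends 30
  format at 30 (size 8, align 1) → ends 38
  e at 38 (size 56, align 1) → ends 94
  total 94 bytes, alignment 1
104 − 94 = 10

10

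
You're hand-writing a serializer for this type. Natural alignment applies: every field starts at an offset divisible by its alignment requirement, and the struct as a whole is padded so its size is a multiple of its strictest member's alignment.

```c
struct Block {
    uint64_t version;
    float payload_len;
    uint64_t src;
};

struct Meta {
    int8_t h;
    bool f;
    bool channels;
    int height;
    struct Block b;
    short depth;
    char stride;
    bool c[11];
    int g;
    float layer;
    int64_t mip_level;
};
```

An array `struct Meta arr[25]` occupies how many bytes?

1600

Block: 0..8  version  (8B, 8-aligned); 8..12  payload_len  (4B, 4-aligned); 12..16  -- padding (4B); 16..24  src  (8B, 8-aligned); sizeof = 24, alignof = 8
0..1  h  (1B, 1-aligned)
1..2  f  (1B, 1-aligned)
2..3  channels  (1B, 1-aligned)
3..4  -- padding (1B)
4..8  height  (4B, 4-aligned)
8..32  b  (24B, 8-aligned)
32..34  depth  (2B, 2-aligned)
34..35  stride  (1B, 1-aligned)
35..46  c  (11B, 1-aligned)
46..48  -- padding (2B)
48..52  g  (4B, 4-aligned)
52..56  layer  (4B, 4-aligned)
56..64  mip_level  (8B, 8-aligned)
sizeof = 64, alignof = 8
array of 25: 25 × 64 = 1600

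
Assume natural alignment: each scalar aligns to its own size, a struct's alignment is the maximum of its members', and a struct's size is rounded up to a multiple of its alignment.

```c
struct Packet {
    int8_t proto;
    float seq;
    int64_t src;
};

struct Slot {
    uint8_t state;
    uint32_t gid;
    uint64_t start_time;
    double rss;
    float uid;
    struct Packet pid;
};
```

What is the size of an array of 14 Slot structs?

Packet: proto at 0 (size 1, align 1) → ends 1; pad 3 to align 4 for seq; seq at 4 (size 4, align 4) → ends 8; src at 8 (size 8, align 8) → ends 16; total 16 bytes, alignment 8
state at 0 (size 1, align 1) → ends 1
pad 3 to align 4 for gid
gid at 4 (size 4, align 4) → ends 8
start_time at 8 (size 8, align 8) → ends 16
rss at 16 (size 8, align 8) → ends 24
uid at 24 (size 4, align 4) → ends 28
pad 4 to align 8 for pid
pid at 32 (size 16, align 8) → ends 48
total 48 bytes, alignment 8
array of 14: 14 × 48 = 672

672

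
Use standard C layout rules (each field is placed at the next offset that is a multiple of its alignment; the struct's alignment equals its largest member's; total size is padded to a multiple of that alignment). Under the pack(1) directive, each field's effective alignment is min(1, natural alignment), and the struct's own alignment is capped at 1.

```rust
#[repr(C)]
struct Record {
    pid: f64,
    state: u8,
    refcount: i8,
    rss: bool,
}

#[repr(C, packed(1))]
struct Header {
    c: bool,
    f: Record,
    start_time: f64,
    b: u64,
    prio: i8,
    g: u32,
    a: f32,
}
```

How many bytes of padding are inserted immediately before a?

0

Record: 0..8  pid  (8B, 8-aligned); 8..9  state  (1B, 1-aligned); 9..10  refcount  (1B, 1-aligned); 10..11  rss  (1B, 1-aligned); 11..16  -- tail padding (5B); sizeof = 16, alignof = 8
0..1  c  (1B, 1-aligned)
1..17  f  (16B, 1-aligned)
17..25  start_time  (8B, 1-aligned)
25..33  b  (8B, 1-aligned)
33..34  prio  (1B, 1-aligned)
34..38  g  (4B, 1-aligned)
38..42  a  (4B, 1-aligned)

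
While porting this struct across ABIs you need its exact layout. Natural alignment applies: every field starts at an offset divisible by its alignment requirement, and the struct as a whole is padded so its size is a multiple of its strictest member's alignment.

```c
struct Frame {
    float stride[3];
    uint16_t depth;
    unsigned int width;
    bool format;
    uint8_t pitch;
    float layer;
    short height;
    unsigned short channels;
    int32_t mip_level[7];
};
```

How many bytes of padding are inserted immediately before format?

0..12  stride  (12B, 4-aligned)
12..14  depth  (2B, 2-aligned)
14..16  -- padding (2B)
16..20  width  (4B, 4-aligned)
20..21  format  (1B, 1-aligned)

0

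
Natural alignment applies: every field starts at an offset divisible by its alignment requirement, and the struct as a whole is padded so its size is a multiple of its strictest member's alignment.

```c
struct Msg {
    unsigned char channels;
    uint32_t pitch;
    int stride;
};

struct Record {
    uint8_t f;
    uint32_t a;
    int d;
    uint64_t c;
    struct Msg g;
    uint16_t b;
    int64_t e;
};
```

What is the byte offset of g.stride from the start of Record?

Msg: 0..1  channels  (1B, 1-aligned); 1..4  -- padding (3B); 4..8  pitch  (4B, 4-aligned); 8..12  stride  (4B, 4-aligned); sizeof = 12, alignof = 4
0..1  f  (1B, 1-aligned)
1..4  -- padding (3B)
4..8  a  (4B, 4-aligned)
8..12  d  (4B, 4-aligned)
12..16  -- padding (4B)
16..24  c  (8B, 8-aligned)
24..36  g  (12B, 4-aligned)
within Msg: stride at 8
24 + 8 = 32

32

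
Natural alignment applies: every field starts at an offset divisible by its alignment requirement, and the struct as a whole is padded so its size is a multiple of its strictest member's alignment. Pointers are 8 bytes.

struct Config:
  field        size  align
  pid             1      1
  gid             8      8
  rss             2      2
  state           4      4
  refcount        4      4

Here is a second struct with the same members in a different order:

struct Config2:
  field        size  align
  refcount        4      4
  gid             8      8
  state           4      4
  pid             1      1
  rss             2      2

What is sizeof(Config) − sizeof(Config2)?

8

@0: pid [1B, align 1] → 1
+7 pad (align 8)
@8: gid [8B, align 8] → 16
@16: rss [2B, align 2] → 18
+2 pad (align 4)
@20: state [4B, align 4] → 24
@24: refcount [4B, align 4] → 28
+4 tail pad (align 8)
size 32, align 8
— Config2 —
@0: refcount [4B, align 4] → 4
+4 pad (align 8)
@8: gid [8B, align 8] → 16
@16: state [4B, align 4] → 20
@20: pid [1B, align 1] → 21
+1 pad (align 2)
@22: rss [2B, align 2] → 24
size 24, align 8
32 − 24 = 8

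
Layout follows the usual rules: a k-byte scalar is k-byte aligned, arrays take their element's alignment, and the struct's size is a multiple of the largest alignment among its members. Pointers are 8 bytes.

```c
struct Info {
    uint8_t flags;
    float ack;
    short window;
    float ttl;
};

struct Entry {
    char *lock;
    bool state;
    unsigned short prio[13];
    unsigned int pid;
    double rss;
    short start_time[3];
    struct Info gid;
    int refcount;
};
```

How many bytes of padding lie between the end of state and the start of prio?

1

Info: flags at 0 (size 1, align 1) → ends 1; pad 3 to align 4 for ack; ack at 4 (size 4, align 4) → ends 8; window at 8 (size 2, align 2) → ends 10; pad 2 to align 4 for ttl; ttl at 12 (size 4, align 4) → ends 16; total 16 bytes, alignment 4
lock at 0 (size 8, align 8) → ends 8
state at 8 (size 1, align 1) → ends 9
pad 1 to align 2 for prio
prio at 10 (size 26, align 2) → ends 36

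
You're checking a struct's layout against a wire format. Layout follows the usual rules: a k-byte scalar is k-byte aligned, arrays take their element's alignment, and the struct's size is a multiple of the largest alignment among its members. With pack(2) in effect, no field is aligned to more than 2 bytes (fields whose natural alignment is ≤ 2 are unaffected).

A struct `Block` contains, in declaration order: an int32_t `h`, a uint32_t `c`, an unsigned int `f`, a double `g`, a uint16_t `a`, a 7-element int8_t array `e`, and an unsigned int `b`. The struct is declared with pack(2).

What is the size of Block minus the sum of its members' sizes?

0..4  h  (4B, 2-aligned)
4..8  c  (4B, 2-aligned)
8..12  f  (4B, 2-aligned)
12..20  g  (8B, 2-aligned)
20..22  a  (2B, 2-aligned)
22..29  e  (7B, 1-aligned)
29..30  -- padding (1B)
30..34  b  (4B, 2-aligned)
sizeof = 34, alignof = 2
data bytes 33, size 34 → padding 1

1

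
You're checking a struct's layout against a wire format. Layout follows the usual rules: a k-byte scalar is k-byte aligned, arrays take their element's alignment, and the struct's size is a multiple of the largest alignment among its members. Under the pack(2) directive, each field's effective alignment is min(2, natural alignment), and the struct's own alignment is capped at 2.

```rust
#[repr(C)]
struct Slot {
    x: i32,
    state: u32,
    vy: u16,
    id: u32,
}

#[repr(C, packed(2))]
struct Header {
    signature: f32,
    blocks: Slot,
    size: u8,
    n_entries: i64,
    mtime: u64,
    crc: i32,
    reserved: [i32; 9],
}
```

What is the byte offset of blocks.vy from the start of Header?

Slot: x at 0 (size 4, align 4) → ends 4; state at 4 (size 4, align 4) → ends 8; vy at 8 (size 2, align 2) → ends 10; pad 2 to align 4 for id; id at 12 (size 4, align 4) → ends 16; total 16 bytes, alignment 4
signature at 0 (size 4, align 2) → ends 4
blocks at 4 (size 16, align 2) → ends 20
within Slot: vy at 8
4 + 8 = 12

12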